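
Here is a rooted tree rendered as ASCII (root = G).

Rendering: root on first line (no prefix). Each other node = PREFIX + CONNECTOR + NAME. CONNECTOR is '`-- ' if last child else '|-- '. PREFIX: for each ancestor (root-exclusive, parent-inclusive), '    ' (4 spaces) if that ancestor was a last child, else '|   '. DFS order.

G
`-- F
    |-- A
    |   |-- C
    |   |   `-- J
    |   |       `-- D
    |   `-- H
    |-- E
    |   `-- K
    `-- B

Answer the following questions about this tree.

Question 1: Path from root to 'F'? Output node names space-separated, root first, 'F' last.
Walk down from root: G -> F

Answer: G F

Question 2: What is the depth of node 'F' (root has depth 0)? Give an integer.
Path from root to F: G -> F
Depth = number of edges = 1

Answer: 1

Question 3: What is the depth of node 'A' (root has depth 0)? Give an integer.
Answer: 2

Derivation:
Path from root to A: G -> F -> A
Depth = number of edges = 2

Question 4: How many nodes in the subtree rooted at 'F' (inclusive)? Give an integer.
Answer: 9

Derivation:
Subtree rooted at F contains: A, B, C, D, E, F, H, J, K
Count = 9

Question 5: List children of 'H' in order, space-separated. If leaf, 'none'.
Answer: none

Derivation:
Node H's children (from adjacency): (leaf)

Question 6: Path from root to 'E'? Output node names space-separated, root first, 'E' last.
Answer: G F E

Derivation:
Walk down from root: G -> F -> E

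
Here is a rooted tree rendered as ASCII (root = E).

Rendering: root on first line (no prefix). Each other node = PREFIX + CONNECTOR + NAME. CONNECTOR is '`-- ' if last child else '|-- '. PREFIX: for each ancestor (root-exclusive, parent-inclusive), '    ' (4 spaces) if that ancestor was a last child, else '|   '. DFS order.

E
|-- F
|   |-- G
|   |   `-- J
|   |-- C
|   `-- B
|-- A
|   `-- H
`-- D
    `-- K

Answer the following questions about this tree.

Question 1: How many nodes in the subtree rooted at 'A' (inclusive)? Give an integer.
Answer: 2

Derivation:
Subtree rooted at A contains: A, H
Count = 2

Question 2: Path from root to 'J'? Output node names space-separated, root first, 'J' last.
Answer: E F G J

Derivation:
Walk down from root: E -> F -> G -> J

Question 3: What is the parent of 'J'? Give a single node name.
Answer: G

Derivation:
Scan adjacency: J appears as child of G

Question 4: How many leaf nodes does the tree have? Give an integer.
Answer: 5

Derivation:
Leaves (nodes with no children): B, C, H, J, K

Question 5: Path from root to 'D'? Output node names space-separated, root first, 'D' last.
Answer: E D

Derivation:
Walk down from root: E -> D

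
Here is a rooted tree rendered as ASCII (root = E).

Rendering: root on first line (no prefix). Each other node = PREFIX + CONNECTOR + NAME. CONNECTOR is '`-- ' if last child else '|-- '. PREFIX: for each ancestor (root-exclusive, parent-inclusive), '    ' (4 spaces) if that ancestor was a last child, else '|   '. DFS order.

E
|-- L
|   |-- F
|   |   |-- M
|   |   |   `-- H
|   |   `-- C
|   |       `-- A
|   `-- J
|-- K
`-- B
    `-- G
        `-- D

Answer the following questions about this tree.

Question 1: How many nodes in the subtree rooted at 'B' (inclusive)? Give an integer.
Subtree rooted at B contains: B, D, G
Count = 3

Answer: 3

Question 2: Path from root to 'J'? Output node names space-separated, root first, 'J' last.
Answer: E L J

Derivation:
Walk down from root: E -> L -> J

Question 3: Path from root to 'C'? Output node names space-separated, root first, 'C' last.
Answer: E L F C

Derivation:
Walk down from root: E -> L -> F -> C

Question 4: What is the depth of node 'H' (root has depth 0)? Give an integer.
Answer: 4

Derivation:
Path from root to H: E -> L -> F -> M -> H
Depth = number of edges = 4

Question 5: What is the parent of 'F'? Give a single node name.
Scan adjacency: F appears as child of L

Answer: L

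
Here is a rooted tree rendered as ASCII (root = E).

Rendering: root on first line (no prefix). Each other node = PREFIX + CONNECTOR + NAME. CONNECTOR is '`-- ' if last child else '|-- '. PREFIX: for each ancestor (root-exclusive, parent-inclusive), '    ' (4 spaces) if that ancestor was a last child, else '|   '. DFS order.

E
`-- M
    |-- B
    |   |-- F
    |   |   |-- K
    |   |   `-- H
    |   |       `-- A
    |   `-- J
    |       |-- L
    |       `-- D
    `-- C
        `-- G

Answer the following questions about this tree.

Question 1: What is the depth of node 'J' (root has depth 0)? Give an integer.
Answer: 3

Derivation:
Path from root to J: E -> M -> B -> J
Depth = number of edges = 3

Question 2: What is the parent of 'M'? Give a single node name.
Scan adjacency: M appears as child of E

Answer: E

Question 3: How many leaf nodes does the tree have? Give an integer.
Answer: 5

Derivation:
Leaves (nodes with no children): A, D, G, K, L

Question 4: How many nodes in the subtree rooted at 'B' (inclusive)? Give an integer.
Subtree rooted at B contains: A, B, D, F, H, J, K, L
Count = 8

Answer: 8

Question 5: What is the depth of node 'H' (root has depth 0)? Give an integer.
Path from root to H: E -> M -> B -> F -> H
Depth = number of edges = 4

Answer: 4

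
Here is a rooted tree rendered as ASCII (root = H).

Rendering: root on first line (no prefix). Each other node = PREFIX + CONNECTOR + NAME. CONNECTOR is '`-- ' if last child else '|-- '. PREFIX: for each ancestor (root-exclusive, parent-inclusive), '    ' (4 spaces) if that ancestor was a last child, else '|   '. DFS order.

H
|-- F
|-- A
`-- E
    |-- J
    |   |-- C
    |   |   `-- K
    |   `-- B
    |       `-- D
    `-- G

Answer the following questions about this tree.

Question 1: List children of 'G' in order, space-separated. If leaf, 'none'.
Node G's children (from adjacency): (leaf)

Answer: none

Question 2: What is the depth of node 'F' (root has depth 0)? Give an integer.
Path from root to F: H -> F
Depth = number of edges = 1

Answer: 1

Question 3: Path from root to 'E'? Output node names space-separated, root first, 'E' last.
Walk down from root: H -> E

Answer: H E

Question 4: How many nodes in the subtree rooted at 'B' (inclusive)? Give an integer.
Subtree rooted at B contains: B, D
Count = 2

Answer: 2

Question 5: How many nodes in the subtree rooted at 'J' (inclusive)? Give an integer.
Answer: 5

Derivation:
Subtree rooted at J contains: B, C, D, J, K
Count = 5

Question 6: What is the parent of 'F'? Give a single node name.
Scan adjacency: F appears as child of H

Answer: H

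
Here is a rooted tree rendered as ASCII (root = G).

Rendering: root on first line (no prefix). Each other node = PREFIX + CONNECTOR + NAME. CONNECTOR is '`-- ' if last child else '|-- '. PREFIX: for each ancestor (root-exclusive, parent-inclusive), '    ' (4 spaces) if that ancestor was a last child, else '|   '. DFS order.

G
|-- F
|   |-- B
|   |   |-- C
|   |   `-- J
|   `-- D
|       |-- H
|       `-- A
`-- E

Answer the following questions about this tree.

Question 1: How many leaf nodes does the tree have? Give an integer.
Leaves (nodes with no children): A, C, E, H, J

Answer: 5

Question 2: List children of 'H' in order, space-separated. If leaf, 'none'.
Node H's children (from adjacency): (leaf)

Answer: none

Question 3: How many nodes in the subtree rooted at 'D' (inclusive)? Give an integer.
Subtree rooted at D contains: A, D, H
Count = 3

Answer: 3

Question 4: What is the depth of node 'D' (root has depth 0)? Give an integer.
Answer: 2

Derivation:
Path from root to D: G -> F -> D
Depth = number of edges = 2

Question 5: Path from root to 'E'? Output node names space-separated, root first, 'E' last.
Walk down from root: G -> E

Answer: G E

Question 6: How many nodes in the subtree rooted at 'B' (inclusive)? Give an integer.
Subtree rooted at B contains: B, C, J
Count = 3

Answer: 3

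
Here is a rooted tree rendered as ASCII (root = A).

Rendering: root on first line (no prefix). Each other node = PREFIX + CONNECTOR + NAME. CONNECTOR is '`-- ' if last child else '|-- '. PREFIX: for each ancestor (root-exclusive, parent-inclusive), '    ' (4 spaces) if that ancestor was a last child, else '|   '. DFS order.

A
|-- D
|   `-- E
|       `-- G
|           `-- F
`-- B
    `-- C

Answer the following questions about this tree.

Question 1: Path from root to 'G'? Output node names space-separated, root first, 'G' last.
Walk down from root: A -> D -> E -> G

Answer: A D E G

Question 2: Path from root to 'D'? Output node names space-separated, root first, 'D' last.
Walk down from root: A -> D

Answer: A D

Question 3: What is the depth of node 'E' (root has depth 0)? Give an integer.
Answer: 2

Derivation:
Path from root to E: A -> D -> E
Depth = number of edges = 2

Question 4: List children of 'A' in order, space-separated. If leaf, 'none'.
Node A's children (from adjacency): D, B

Answer: D B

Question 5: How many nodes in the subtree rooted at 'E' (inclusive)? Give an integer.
Answer: 3

Derivation:
Subtree rooted at E contains: E, F, G
Count = 3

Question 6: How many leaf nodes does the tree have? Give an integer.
Leaves (nodes with no children): C, F

Answer: 2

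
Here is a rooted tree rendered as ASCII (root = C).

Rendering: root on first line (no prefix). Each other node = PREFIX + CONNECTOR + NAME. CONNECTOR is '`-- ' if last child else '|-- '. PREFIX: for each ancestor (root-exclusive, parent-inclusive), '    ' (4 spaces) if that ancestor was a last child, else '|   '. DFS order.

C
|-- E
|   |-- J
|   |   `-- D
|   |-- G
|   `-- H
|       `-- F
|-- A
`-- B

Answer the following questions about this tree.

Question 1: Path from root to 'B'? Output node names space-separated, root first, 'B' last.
Walk down from root: C -> B

Answer: C B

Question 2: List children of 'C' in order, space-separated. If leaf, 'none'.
Node C's children (from adjacency): E, A, B

Answer: E A B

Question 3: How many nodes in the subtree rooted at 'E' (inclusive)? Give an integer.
Answer: 6

Derivation:
Subtree rooted at E contains: D, E, F, G, H, J
Count = 6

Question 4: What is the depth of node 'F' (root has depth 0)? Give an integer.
Answer: 3

Derivation:
Path from root to F: C -> E -> H -> F
Depth = number of edges = 3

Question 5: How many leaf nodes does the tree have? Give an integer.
Leaves (nodes with no children): A, B, D, F, G

Answer: 5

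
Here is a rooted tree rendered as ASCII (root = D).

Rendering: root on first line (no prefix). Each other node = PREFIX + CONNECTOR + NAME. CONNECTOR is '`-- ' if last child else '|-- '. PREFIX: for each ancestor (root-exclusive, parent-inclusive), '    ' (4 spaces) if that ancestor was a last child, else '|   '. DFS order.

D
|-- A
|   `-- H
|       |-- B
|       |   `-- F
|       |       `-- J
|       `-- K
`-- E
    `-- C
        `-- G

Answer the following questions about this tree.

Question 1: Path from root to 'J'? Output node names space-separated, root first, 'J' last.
Answer: D A H B F J

Derivation:
Walk down from root: D -> A -> H -> B -> F -> J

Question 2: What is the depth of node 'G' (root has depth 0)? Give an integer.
Path from root to G: D -> E -> C -> G
Depth = number of edges = 3

Answer: 3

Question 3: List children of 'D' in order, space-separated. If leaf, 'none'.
Node D's children (from adjacency): A, E

Answer: A E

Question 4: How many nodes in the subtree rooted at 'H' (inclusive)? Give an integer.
Answer: 5

Derivation:
Subtree rooted at H contains: B, F, H, J, K
Count = 5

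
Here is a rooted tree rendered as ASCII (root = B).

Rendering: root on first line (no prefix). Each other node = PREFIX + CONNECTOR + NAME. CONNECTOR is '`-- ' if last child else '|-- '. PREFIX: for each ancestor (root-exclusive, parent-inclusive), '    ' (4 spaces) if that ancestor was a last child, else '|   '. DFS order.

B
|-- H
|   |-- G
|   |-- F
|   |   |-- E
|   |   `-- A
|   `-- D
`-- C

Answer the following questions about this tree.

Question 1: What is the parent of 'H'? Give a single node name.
Answer: B

Derivation:
Scan adjacency: H appears as child of B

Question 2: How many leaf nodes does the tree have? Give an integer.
Leaves (nodes with no children): A, C, D, E, G

Answer: 5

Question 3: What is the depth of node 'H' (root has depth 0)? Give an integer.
Answer: 1

Derivation:
Path from root to H: B -> H
Depth = number of edges = 1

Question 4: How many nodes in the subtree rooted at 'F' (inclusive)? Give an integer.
Subtree rooted at F contains: A, E, F
Count = 3

Answer: 3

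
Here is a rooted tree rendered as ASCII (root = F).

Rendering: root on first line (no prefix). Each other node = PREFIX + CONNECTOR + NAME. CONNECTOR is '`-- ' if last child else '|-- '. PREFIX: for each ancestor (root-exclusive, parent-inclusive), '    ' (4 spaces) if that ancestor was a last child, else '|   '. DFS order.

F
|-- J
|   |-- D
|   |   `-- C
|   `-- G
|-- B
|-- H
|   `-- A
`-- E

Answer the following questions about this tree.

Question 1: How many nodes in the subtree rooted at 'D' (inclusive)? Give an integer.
Answer: 2

Derivation:
Subtree rooted at D contains: C, D
Count = 2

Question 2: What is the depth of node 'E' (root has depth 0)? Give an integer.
Path from root to E: F -> E
Depth = number of edges = 1

Answer: 1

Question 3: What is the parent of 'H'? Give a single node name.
Scan adjacency: H appears as child of F

Answer: F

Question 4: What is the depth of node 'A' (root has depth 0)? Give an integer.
Path from root to A: F -> H -> A
Depth = number of edges = 2

Answer: 2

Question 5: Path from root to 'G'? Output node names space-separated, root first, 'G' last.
Walk down from root: F -> J -> G

Answer: F J G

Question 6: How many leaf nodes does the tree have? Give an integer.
Answer: 5

Derivation:
Leaves (nodes with no children): A, B, C, E, G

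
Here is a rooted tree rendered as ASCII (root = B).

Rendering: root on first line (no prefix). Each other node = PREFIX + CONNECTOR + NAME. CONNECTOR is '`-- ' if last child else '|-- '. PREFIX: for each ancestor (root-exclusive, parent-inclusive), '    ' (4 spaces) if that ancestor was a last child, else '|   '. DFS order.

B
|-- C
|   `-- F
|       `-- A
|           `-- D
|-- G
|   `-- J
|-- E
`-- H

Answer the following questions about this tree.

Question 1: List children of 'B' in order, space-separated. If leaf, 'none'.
Node B's children (from adjacency): C, G, E, H

Answer: C G E H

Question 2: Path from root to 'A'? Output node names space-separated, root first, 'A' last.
Answer: B C F A

Derivation:
Walk down from root: B -> C -> F -> A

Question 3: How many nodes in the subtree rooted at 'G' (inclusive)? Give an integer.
Subtree rooted at G contains: G, J
Count = 2

Answer: 2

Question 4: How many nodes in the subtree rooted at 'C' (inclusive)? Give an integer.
Answer: 4

Derivation:
Subtree rooted at C contains: A, C, D, F
Count = 4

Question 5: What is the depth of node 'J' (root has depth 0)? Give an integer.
Answer: 2

Derivation:
Path from root to J: B -> G -> J
Depth = number of edges = 2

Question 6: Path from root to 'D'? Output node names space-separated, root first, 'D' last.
Answer: B C F A D

Derivation:
Walk down from root: B -> C -> F -> A -> D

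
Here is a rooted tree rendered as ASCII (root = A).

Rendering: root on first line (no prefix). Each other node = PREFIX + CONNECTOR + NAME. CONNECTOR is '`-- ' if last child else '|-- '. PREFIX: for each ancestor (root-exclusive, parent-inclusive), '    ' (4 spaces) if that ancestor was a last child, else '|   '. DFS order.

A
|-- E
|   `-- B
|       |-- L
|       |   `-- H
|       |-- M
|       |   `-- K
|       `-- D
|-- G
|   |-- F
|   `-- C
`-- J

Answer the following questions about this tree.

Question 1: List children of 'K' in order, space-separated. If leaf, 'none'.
Answer: none

Derivation:
Node K's children (from adjacency): (leaf)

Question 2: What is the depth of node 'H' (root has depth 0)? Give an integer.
Path from root to H: A -> E -> B -> L -> H
Depth = number of edges = 4

Answer: 4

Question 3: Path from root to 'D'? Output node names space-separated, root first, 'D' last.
Answer: A E B D

Derivation:
Walk down from root: A -> E -> B -> D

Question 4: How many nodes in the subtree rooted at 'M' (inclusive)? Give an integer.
Answer: 2

Derivation:
Subtree rooted at M contains: K, M
Count = 2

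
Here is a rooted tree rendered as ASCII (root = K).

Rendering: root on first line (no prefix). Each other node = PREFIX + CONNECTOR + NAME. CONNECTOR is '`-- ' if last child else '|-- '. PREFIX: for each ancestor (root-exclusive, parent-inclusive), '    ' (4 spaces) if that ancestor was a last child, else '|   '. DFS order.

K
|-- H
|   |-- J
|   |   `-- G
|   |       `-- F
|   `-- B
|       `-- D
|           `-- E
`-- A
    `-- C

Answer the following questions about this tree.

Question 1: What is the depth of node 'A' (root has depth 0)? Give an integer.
Path from root to A: K -> A
Depth = number of edges = 1

Answer: 1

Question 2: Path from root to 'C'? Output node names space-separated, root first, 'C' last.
Answer: K A C

Derivation:
Walk down from root: K -> A -> C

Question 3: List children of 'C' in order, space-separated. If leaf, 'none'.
Answer: none

Derivation:
Node C's children (from adjacency): (leaf)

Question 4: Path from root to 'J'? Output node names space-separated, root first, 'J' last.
Answer: K H J

Derivation:
Walk down from root: K -> H -> J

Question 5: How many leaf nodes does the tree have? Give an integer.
Answer: 3

Derivation:
Leaves (nodes with no children): C, E, F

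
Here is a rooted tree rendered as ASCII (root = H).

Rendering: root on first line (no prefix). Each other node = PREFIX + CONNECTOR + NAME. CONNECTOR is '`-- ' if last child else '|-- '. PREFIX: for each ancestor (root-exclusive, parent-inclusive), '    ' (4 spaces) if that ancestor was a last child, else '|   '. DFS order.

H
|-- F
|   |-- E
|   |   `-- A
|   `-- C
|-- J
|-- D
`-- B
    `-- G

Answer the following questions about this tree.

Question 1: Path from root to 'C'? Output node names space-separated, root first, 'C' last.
Walk down from root: H -> F -> C

Answer: H F C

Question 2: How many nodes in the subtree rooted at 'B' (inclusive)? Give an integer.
Subtree rooted at B contains: B, G
Count = 2

Answer: 2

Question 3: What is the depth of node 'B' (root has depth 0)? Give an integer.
Answer: 1

Derivation:
Path from root to B: H -> B
Depth = number of edges = 1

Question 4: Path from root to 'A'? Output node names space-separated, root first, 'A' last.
Answer: H F E A

Derivation:
Walk down from root: H -> F -> E -> A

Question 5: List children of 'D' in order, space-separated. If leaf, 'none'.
Node D's children (from adjacency): (leaf)

Answer: none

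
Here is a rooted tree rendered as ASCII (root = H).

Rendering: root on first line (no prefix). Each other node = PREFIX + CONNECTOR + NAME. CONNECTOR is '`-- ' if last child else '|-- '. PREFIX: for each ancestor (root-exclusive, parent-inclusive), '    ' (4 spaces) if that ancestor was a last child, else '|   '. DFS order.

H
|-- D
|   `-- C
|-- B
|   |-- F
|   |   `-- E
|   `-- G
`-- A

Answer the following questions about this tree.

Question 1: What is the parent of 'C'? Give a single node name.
Answer: D

Derivation:
Scan adjacency: C appears as child of D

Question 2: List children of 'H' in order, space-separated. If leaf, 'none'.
Node H's children (from adjacency): D, B, A

Answer: D B A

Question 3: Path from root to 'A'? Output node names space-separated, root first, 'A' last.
Answer: H A

Derivation:
Walk down from root: H -> A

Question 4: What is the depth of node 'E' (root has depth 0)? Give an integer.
Answer: 3

Derivation:
Path from root to E: H -> B -> F -> E
Depth = number of edges = 3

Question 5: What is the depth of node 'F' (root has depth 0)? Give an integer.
Path from root to F: H -> B -> F
Depth = number of edges = 2

Answer: 2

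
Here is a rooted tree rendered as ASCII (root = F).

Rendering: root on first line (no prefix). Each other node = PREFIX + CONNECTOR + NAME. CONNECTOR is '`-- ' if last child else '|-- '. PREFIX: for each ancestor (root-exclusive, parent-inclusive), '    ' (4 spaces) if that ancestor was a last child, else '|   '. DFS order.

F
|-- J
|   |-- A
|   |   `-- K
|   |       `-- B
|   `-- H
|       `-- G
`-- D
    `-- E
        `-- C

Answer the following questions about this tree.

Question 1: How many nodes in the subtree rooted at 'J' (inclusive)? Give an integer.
Subtree rooted at J contains: A, B, G, H, J, K
Count = 6

Answer: 6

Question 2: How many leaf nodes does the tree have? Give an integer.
Answer: 3

Derivation:
Leaves (nodes with no children): B, C, G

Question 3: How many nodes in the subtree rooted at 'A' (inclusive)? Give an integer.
Answer: 3

Derivation:
Subtree rooted at A contains: A, B, K
Count = 3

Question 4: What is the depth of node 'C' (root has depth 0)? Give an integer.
Path from root to C: F -> D -> E -> C
Depth = number of edges = 3

Answer: 3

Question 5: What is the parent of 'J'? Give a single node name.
Scan adjacency: J appears as child of F

Answer: F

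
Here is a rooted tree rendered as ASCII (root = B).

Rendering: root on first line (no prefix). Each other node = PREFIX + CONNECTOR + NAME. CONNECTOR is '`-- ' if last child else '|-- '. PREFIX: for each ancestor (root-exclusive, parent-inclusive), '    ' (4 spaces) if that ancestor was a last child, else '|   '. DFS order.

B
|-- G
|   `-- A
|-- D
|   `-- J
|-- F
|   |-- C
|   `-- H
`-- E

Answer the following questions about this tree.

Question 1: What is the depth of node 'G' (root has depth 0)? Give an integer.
Path from root to G: B -> G
Depth = number of edges = 1

Answer: 1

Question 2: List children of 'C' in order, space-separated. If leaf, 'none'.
Node C's children (from adjacency): (leaf)

Answer: none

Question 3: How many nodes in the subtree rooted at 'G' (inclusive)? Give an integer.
Subtree rooted at G contains: A, G
Count = 2

Answer: 2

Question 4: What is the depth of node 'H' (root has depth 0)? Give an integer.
Path from root to H: B -> F -> H
Depth = number of edges = 2

Answer: 2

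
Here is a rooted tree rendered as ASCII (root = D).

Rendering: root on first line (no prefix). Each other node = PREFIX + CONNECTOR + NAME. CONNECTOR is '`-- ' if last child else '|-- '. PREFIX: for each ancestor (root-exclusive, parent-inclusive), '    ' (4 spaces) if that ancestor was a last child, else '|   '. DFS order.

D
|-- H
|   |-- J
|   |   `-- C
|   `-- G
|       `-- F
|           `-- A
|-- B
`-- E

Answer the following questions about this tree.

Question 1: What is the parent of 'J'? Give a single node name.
Answer: H

Derivation:
Scan adjacency: J appears as child of H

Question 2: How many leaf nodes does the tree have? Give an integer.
Leaves (nodes with no children): A, B, C, E

Answer: 4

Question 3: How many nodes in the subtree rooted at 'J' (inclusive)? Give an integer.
Answer: 2

Derivation:
Subtree rooted at J contains: C, J
Count = 2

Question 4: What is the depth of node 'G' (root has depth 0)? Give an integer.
Answer: 2

Derivation:
Path from root to G: D -> H -> G
Depth = number of edges = 2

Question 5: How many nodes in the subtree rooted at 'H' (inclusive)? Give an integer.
Answer: 6

Derivation:
Subtree rooted at H contains: A, C, F, G, H, J
Count = 6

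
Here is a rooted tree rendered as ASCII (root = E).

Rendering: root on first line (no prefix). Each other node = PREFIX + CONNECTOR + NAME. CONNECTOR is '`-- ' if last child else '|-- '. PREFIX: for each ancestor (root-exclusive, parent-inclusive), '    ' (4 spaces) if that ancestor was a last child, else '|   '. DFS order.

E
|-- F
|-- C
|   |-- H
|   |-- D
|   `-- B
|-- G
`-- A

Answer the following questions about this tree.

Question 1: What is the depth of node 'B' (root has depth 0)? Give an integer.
Answer: 2

Derivation:
Path from root to B: E -> C -> B
Depth = number of edges = 2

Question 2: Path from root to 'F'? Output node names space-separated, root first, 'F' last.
Walk down from root: E -> F

Answer: E F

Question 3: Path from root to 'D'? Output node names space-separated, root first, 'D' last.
Answer: E C D

Derivation:
Walk down from root: E -> C -> D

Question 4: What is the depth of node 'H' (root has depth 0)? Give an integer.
Path from root to H: E -> C -> H
Depth = number of edges = 2

Answer: 2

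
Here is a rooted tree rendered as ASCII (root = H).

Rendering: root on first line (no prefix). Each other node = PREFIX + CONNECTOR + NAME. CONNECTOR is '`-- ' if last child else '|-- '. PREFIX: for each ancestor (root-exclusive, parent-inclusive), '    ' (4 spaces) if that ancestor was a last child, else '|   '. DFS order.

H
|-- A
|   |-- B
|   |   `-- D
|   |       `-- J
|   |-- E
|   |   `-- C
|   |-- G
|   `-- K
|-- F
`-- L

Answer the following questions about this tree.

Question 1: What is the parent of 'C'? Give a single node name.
Scan adjacency: C appears as child of E

Answer: E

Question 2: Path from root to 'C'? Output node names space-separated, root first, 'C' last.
Walk down from root: H -> A -> E -> C

Answer: H A E C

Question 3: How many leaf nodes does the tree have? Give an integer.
Leaves (nodes with no children): C, F, G, J, K, L

Answer: 6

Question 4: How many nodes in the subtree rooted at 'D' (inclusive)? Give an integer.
Answer: 2

Derivation:
Subtree rooted at D contains: D, J
Count = 2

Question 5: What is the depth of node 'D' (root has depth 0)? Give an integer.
Answer: 3

Derivation:
Path from root to D: H -> A -> B -> D
Depth = number of edges = 3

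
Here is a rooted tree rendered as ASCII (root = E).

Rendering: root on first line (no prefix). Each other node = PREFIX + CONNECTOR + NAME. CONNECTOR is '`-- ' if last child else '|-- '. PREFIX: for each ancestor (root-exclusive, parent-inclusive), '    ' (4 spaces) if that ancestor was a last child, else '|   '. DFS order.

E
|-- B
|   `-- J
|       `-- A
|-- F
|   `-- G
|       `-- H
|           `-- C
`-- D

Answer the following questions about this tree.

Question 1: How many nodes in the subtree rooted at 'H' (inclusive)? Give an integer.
Subtree rooted at H contains: C, H
Count = 2

Answer: 2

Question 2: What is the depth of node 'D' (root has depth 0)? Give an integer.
Path from root to D: E -> D
Depth = number of edges = 1

Answer: 1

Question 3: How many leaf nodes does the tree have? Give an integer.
Leaves (nodes with no children): A, C, D

Answer: 3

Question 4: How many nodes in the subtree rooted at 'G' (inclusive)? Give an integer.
Subtree rooted at G contains: C, G, H
Count = 3

Answer: 3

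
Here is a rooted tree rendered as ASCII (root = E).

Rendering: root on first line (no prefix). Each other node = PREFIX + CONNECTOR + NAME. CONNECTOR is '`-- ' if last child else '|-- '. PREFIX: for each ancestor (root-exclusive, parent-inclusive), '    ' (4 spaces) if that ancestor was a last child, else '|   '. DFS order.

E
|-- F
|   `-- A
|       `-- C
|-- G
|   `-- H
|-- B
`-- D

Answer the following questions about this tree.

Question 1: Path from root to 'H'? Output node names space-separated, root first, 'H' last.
Answer: E G H

Derivation:
Walk down from root: E -> G -> H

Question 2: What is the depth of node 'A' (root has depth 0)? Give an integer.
Answer: 2

Derivation:
Path from root to A: E -> F -> A
Depth = number of edges = 2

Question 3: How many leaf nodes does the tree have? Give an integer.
Leaves (nodes with no children): B, C, D, H

Answer: 4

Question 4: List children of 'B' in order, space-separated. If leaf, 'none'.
Node B's children (from adjacency): (leaf)

Answer: none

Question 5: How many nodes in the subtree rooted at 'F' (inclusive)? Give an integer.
Answer: 3

Derivation:
Subtree rooted at F contains: A, C, F
Count = 3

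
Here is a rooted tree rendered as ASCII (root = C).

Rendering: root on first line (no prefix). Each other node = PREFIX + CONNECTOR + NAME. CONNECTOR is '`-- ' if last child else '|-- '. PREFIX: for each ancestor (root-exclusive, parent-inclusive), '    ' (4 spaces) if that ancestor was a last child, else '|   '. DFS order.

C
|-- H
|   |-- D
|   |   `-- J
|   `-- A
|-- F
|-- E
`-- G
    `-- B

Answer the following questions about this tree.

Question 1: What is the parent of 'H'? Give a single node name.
Scan adjacency: H appears as child of C

Answer: C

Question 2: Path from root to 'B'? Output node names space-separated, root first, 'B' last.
Answer: C G B

Derivation:
Walk down from root: C -> G -> B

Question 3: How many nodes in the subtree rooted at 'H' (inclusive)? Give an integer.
Subtree rooted at H contains: A, D, H, J
Count = 4

Answer: 4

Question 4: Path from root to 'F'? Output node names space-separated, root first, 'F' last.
Walk down from root: C -> F

Answer: C F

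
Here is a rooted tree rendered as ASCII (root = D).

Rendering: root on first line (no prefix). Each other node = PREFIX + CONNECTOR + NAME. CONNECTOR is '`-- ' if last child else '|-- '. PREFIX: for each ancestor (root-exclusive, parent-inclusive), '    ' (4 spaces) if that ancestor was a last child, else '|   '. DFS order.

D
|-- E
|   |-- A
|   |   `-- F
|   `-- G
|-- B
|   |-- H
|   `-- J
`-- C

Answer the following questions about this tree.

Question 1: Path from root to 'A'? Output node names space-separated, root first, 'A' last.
Answer: D E A

Derivation:
Walk down from root: D -> E -> A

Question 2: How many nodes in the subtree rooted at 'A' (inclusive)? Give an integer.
Subtree rooted at A contains: A, F
Count = 2

Answer: 2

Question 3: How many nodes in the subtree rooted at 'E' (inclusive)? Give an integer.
Answer: 4

Derivation:
Subtree rooted at E contains: A, E, F, G
Count = 4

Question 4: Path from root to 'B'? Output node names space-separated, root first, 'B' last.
Answer: D B

Derivation:
Walk down from root: D -> B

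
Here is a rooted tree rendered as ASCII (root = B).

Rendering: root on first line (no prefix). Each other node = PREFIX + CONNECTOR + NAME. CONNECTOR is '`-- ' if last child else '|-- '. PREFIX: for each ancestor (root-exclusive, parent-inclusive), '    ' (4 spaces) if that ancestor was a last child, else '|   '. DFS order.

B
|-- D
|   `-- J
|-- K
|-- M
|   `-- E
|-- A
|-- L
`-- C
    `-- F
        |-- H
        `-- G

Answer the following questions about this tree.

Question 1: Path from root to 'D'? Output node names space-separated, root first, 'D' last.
Answer: B D

Derivation:
Walk down from root: B -> D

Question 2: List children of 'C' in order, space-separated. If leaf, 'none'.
Node C's children (from adjacency): F

Answer: F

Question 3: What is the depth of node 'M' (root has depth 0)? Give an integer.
Path from root to M: B -> M
Depth = number of edges = 1

Answer: 1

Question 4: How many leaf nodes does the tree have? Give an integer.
Leaves (nodes with no children): A, E, G, H, J, K, L

Answer: 7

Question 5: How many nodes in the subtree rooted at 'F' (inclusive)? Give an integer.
Subtree rooted at F contains: F, G, H
Count = 3

Answer: 3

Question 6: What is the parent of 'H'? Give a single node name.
Answer: F

Derivation:
Scan adjacency: H appears as child of F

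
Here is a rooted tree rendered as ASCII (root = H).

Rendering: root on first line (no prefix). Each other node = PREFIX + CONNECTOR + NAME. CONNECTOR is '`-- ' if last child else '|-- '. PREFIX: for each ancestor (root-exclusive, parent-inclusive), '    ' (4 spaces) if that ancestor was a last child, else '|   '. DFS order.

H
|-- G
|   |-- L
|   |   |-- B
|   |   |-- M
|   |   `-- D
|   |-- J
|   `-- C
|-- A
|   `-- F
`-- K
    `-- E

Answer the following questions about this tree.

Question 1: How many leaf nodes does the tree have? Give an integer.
Leaves (nodes with no children): B, C, D, E, F, J, M

Answer: 7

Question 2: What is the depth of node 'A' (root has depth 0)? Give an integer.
Answer: 1

Derivation:
Path from root to A: H -> A
Depth = number of edges = 1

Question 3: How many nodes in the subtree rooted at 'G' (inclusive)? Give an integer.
Answer: 7

Derivation:
Subtree rooted at G contains: B, C, D, G, J, L, M
Count = 7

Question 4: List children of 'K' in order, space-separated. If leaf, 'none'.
Node K's children (from adjacency): E

Answer: E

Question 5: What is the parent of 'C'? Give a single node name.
Answer: G

Derivation:
Scan adjacency: C appears as child of G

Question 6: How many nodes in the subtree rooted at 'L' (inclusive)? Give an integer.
Answer: 4

Derivation:
Subtree rooted at L contains: B, D, L, M
Count = 4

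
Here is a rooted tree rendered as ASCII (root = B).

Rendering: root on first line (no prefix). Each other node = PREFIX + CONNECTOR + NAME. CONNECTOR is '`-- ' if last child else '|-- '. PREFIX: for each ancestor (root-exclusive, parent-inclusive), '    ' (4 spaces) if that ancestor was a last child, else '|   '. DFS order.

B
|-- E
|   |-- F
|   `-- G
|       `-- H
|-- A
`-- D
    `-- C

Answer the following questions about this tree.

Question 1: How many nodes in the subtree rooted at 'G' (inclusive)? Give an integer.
Answer: 2

Derivation:
Subtree rooted at G contains: G, H
Count = 2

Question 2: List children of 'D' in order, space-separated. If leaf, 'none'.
Answer: C

Derivation:
Node D's children (from adjacency): C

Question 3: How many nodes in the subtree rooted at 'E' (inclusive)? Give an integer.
Answer: 4

Derivation:
Subtree rooted at E contains: E, F, G, H
Count = 4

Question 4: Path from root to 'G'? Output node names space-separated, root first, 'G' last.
Walk down from root: B -> E -> G

Answer: B E G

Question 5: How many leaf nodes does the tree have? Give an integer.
Answer: 4

Derivation:
Leaves (nodes with no children): A, C, F, H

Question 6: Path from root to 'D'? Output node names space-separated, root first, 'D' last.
Walk down from root: B -> D

Answer: B D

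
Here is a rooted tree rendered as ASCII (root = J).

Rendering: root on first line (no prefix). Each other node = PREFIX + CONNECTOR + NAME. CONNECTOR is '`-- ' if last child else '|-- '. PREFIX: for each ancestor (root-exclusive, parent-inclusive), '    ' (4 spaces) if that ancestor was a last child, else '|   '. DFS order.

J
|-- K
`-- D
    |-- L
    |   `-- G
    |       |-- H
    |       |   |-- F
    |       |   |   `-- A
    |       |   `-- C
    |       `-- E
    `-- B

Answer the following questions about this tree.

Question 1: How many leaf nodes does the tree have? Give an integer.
Answer: 5

Derivation:
Leaves (nodes with no children): A, B, C, E, K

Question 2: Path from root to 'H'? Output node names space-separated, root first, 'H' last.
Answer: J D L G H

Derivation:
Walk down from root: J -> D -> L -> G -> H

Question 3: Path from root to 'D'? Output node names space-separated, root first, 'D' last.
Walk down from root: J -> D

Answer: J D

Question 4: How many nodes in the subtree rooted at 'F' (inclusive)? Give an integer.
Answer: 2

Derivation:
Subtree rooted at F contains: A, F
Count = 2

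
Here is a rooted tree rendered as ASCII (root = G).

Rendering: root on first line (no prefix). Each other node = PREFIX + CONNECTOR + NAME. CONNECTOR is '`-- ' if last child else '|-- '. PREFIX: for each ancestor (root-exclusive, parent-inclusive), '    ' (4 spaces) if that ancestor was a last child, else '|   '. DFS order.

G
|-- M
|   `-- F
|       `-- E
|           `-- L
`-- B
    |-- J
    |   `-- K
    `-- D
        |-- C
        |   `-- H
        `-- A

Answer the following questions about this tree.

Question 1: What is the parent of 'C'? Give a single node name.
Answer: D

Derivation:
Scan adjacency: C appears as child of D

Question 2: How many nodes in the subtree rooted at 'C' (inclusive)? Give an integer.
Subtree rooted at C contains: C, H
Count = 2

Answer: 2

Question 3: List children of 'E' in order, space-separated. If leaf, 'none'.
Node E's children (from adjacency): L

Answer: L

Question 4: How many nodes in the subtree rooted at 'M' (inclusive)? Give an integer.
Answer: 4

Derivation:
Subtree rooted at M contains: E, F, L, M
Count = 4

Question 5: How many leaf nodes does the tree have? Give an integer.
Leaves (nodes with no children): A, H, K, L

Answer: 4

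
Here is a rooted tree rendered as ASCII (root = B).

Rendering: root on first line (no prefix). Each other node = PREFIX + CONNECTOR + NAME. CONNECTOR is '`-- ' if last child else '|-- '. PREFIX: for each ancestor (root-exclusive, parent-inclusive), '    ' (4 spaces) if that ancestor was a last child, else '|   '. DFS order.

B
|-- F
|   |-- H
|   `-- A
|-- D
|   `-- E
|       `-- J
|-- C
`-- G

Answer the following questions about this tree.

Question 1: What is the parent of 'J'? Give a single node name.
Answer: E

Derivation:
Scan adjacency: J appears as child of E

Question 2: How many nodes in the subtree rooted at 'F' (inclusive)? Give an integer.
Answer: 3

Derivation:
Subtree rooted at F contains: A, F, H
Count = 3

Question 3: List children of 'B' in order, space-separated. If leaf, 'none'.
Answer: F D C G

Derivation:
Node B's children (from adjacency): F, D, C, G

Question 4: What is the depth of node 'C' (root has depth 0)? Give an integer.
Path from root to C: B -> C
Depth = number of edges = 1

Answer: 1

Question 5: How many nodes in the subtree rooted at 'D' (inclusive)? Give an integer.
Answer: 3

Derivation:
Subtree rooted at D contains: D, E, J
Count = 3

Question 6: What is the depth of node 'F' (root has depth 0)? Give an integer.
Path from root to F: B -> F
Depth = number of edges = 1

Answer: 1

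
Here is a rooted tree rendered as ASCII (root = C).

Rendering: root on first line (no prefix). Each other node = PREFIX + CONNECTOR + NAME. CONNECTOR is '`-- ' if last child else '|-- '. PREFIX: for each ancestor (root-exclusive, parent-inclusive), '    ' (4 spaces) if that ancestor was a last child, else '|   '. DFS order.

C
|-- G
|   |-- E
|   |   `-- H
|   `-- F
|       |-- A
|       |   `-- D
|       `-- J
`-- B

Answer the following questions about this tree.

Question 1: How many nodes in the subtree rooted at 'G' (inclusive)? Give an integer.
Subtree rooted at G contains: A, D, E, F, G, H, J
Count = 7

Answer: 7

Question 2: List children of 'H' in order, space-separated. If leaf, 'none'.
Answer: none

Derivation:
Node H's children (from adjacency): (leaf)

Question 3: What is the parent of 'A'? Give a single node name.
Scan adjacency: A appears as child of F

Answer: F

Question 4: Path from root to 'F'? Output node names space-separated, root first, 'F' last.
Answer: C G F

Derivation:
Walk down from root: C -> G -> F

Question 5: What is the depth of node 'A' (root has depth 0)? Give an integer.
Path from root to A: C -> G -> F -> A
Depth = number of edges = 3

Answer: 3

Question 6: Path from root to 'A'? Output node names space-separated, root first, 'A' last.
Walk down from root: C -> G -> F -> A

Answer: C G F A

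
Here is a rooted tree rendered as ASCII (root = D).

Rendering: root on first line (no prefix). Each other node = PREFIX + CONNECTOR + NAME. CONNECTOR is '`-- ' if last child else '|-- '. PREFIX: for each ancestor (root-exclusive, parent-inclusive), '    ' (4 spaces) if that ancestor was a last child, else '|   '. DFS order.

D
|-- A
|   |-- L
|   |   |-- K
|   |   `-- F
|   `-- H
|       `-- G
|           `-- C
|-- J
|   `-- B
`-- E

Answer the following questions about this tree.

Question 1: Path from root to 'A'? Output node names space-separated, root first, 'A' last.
Answer: D A

Derivation:
Walk down from root: D -> A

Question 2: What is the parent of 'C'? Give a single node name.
Scan adjacency: C appears as child of G

Answer: G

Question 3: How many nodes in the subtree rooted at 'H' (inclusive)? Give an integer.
Subtree rooted at H contains: C, G, H
Count = 3

Answer: 3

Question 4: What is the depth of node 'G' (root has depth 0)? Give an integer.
Answer: 3

Derivation:
Path from root to G: D -> A -> H -> G
Depth = number of edges = 3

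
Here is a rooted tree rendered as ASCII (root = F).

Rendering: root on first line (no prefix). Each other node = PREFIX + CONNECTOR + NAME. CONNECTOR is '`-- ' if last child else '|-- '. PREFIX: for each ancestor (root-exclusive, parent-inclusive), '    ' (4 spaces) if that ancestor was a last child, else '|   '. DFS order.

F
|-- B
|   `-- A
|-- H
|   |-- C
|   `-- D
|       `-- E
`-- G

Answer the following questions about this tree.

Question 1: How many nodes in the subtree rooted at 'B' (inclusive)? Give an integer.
Answer: 2

Derivation:
Subtree rooted at B contains: A, B
Count = 2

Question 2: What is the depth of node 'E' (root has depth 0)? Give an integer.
Answer: 3

Derivation:
Path from root to E: F -> H -> D -> E
Depth = number of edges = 3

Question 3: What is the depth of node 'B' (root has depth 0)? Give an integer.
Path from root to B: F -> B
Depth = number of edges = 1

Answer: 1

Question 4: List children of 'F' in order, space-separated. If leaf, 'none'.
Answer: B H G

Derivation:
Node F's children (from adjacency): B, H, G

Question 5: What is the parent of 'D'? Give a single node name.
Answer: H

Derivation:
Scan adjacency: D appears as child of H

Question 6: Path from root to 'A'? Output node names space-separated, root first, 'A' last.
Answer: F B A

Derivation:
Walk down from root: F -> B -> A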